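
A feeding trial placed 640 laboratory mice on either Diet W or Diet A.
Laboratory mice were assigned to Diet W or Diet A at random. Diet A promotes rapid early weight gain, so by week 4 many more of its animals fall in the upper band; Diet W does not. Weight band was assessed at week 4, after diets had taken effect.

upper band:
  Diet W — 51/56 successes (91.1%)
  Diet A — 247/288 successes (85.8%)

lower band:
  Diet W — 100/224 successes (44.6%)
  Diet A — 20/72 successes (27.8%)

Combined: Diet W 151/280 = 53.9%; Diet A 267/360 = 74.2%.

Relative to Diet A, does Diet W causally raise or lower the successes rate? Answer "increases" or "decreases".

Week-4 weight band is recorded after the diet and is itself shifted by it — it sits on the causal path from diet to outcome. Conditioning on a mediator would strip out part of the effect we want; the pooled comparison gives the total causal effect.
Pooled: Diet W 53.9% vs Diet A 74.2%; Diet A is higher overall.

decreases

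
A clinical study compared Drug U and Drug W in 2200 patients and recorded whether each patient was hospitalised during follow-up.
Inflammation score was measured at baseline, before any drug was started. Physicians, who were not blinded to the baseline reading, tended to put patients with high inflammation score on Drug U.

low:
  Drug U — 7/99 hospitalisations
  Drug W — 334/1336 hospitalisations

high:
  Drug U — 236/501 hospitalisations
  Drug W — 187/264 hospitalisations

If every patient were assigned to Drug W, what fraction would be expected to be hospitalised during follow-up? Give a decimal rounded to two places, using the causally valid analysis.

Here inflammation score is a common cause — it drives both which drug a case falls under and the outcome. The crude comparison mixes populations; the stratum-specific rates are the causally relevant ones.
Standardising Drug W to the population inflammation score mix: 0.652·334/1336 + 0.348·187/264 = 0.409.

0.41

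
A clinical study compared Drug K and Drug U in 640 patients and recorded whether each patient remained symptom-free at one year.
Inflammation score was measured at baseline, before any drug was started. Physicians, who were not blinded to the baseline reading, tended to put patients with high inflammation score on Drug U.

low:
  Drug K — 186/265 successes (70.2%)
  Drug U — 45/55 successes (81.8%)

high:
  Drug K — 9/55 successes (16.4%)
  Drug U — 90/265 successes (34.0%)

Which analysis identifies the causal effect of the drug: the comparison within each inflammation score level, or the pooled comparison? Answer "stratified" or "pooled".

Since inflammation score is a pre-existing factor (not a product of the drug) and it affects the outcome on its own, it is a confounder. The stratified rates, not the pooled rate, identify the causal effect.
Within each level — low: 70.2% vs 81.8%; high: 16.4% vs 34.0% — Drug U is higher every time.

stratified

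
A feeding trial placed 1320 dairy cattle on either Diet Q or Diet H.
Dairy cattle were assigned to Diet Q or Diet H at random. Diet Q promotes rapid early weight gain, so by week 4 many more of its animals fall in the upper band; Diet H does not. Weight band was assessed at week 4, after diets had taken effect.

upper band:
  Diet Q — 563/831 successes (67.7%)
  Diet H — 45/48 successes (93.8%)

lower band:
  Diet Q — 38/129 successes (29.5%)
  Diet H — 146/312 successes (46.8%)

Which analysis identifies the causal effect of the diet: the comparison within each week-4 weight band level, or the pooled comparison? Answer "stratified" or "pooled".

Because the diet influences week-4 weight band, week-4 weight band is a post-treatment mediator, not a confounder. Stratifying on it would bias the estimate; the causal effect is the crude pooled difference.
Pooled: Diet Q 62.6% vs Diet H 53.1%; Diet Q is higher overall.

pooled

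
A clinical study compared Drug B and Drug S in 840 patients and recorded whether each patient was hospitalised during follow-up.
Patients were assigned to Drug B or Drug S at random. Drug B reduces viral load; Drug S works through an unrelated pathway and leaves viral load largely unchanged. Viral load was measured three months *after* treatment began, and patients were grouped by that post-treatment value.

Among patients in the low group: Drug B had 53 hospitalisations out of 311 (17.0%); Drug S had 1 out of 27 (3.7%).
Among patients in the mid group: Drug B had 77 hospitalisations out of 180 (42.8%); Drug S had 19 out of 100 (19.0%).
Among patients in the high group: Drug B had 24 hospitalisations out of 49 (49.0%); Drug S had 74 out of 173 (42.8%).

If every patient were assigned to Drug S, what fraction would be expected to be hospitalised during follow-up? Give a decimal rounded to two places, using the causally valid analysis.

Within every viral load level Drug S has the lower rate, yet pooled Drug B does — Simpson's reversal.
The distribution of viral load is itself part of what the drug does — it is an intermediate outcome. Holding it fixed would remove that part of the effect; the total effect is the pooled difference.
So P(outcome | do(Drug S)) is just the pooled rate for Drug S: 94/300 = 0.313.

0.31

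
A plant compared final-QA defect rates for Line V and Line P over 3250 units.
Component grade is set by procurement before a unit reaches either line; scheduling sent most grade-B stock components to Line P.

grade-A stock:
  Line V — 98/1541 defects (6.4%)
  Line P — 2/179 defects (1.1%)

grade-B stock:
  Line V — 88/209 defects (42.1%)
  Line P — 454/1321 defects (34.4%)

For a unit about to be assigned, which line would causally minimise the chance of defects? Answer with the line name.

Line P

Line P is lower inside every component grade stratum but Line V is lower in aggregate. Whether to stratify depends on how component grade relates to the line.
Nothing the line does changes component grade; the imbalance is an allocation artefact. With component grade also predicting the outcome, the pooled figure is confounded, and the within-stratum comparison is the causal one.
Within each level — grade-A stock: 6.4% vs 1.1%; grade-B stock: 42.1% vs 34.4% — Line P is lower every time.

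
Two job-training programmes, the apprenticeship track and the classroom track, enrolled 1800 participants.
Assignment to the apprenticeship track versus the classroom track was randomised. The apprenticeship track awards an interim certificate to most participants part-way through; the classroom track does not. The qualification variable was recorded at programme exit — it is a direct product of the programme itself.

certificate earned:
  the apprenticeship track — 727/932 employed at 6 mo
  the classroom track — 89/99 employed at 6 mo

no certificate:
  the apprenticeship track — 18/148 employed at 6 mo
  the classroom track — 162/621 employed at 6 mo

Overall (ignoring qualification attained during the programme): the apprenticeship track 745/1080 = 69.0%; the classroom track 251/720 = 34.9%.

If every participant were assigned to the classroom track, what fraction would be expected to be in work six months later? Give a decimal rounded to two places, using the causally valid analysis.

0.35

Qualification attained during the programme here is a post-treatment variable shaped by the programme; conditioning on it would introduce bias rather than remove it. The overall comparison is the causal one.
So P(outcome | do(the classroom track)) is just the pooled rate for the classroom track: 251/720 = 0.349.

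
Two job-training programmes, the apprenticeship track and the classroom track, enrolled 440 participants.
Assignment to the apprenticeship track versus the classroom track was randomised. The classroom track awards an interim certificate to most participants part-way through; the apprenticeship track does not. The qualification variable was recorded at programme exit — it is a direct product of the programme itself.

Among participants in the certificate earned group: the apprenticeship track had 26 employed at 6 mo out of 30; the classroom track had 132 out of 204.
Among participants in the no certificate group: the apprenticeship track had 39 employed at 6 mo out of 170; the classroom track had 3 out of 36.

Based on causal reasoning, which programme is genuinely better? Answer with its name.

The qualification attained during the programme-specific comparison favours the apprenticeship track throughout, but the pooled figures favour the classroom track. The question is whether to condition on qualification attained during the programme.
Stratifying would compare programmes among participants the programmes themselves sorted into qualification attained during the programme groups — a form of selection on an intermediate. The unconditioned pooled rates give the total causal effect.
Pooled: the apprenticeship track 32.5% vs the classroom track 56.2%; the classroom track is higher overall.

the classroom track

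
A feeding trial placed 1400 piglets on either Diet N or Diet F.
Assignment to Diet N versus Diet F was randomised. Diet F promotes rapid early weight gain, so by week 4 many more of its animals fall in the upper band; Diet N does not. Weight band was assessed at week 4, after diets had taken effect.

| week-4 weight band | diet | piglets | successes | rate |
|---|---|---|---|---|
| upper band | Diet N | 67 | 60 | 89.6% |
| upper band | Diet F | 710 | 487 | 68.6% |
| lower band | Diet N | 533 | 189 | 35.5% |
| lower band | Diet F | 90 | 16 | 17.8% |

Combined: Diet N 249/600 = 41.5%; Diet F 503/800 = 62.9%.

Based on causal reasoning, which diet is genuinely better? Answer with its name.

Because the diet influences week-4 weight band, week-4 weight band is a post-treatment mediator, not a confounder. Stratifying on it would bias the estimate; the causal effect is the crude pooled difference.
Pooled: Diet N 41.5% vs Diet F 62.9%; Diet F is higher overall.

Diet F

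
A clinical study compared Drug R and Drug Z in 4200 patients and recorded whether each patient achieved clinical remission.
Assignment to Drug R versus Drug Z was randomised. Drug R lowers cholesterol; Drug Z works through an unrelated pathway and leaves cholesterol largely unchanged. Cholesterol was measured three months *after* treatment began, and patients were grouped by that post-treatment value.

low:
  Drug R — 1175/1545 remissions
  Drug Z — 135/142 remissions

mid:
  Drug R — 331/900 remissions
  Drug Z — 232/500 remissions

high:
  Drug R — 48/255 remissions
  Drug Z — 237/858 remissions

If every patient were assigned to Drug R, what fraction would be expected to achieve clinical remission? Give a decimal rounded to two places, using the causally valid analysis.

0.58

Drug Z is higher inside every cholesterol stratum but Drug R is higher in aggregate. Whether to stratify depends on how cholesterol relates to the drug.
Stratifying would compare drugs among patients the drugs themselves sorted into cholesterol groups — a form of selection on an intermediate. The unconditioned pooled rates give the total causal effect.
So P(outcome | do(Drug R)) is just the pooled rate for Drug R: 1554/2700 = 0.576.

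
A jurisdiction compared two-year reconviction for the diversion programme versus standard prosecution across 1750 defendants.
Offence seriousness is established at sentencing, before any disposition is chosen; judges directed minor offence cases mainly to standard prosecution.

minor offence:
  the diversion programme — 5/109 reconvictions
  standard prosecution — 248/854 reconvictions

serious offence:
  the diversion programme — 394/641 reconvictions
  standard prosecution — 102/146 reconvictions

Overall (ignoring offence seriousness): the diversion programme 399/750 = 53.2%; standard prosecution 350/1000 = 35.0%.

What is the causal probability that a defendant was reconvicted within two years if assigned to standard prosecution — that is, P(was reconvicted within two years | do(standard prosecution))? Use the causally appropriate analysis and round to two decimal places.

Offence seriousness is set before the disposition has any effect — it is not caused by the disposition — and it independently drives the outcome. That makes it a confounder, so the causal comparison is within offence seriousness levels.
Standardising standard prosecution to the population offence seriousness mix: 0.550·248/854 + 0.450·102/146 = 0.474.

0.47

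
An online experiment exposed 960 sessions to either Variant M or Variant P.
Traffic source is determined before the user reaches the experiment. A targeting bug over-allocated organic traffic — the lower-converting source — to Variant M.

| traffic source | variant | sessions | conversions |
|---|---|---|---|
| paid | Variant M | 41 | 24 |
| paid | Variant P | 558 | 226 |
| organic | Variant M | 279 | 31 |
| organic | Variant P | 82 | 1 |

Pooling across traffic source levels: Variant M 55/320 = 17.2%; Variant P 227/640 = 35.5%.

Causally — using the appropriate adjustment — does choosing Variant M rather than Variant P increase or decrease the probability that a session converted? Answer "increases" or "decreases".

increases

Here traffic source is a common cause — it drives both which variant a case falls under and the outcome. The crude comparison mixes populations; the stratum-specific rates are the causally relevant ones.
Within each level — paid: 58.5% vs 40.5%; organic: 11.1% vs 1.2% — Variant M is higher every time.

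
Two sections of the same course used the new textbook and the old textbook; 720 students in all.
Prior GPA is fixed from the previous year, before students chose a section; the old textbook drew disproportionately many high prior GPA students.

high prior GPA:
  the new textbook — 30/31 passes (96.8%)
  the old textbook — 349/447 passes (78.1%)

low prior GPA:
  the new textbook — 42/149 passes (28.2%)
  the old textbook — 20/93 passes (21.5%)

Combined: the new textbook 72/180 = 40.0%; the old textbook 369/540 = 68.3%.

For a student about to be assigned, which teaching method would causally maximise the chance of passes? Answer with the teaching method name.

the new textbook

Nothing the teaching method does changes prior GPA band; the imbalance is an allocation artefact. With prior GPA band also predicting the outcome, the pooled figure is confounded, and the within-stratum comparison is the causal one.
Within each level — high prior GPA: 96.8% vs 78.1%; low prior GPA: 28.2% vs 21.5% — the new textbook is higher every time.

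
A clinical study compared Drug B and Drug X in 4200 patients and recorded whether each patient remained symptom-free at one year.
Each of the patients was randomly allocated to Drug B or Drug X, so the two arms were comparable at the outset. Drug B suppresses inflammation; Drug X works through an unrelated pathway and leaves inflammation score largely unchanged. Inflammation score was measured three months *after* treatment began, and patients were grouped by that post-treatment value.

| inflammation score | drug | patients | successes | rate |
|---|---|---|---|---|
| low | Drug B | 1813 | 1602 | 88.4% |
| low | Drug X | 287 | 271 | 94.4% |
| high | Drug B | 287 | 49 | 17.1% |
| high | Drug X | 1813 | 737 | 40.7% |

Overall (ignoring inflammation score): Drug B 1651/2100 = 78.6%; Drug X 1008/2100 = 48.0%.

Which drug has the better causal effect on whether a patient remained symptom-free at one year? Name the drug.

Because the drug influences inflammation score, inflammation score is a post-treatment mediator, not a confounder. Stratifying on it would bias the estimate; the causal effect is the crude pooled difference.
Pooled: Drug B 78.6% vs Drug X 48.0%; Drug B is higher overall.

Drug B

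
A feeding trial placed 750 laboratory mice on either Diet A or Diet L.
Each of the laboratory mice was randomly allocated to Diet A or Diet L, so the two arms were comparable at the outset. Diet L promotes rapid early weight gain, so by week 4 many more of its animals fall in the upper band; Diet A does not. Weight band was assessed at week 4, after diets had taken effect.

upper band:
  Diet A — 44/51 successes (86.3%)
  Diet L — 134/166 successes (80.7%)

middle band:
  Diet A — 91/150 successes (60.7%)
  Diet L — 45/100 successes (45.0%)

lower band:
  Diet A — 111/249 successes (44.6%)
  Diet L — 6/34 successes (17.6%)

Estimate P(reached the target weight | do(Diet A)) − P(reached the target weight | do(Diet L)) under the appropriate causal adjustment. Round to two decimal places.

-0.07

Week-4 weight band lies on the pathway diet → week-4 weight band → outcome, so adjusting for it blocks the indirect effect. For the total causal effect of diet, use the unadjusted pooled rates.
The causal difference is the pooled difference: 0.547 − 0.617 = -0.070.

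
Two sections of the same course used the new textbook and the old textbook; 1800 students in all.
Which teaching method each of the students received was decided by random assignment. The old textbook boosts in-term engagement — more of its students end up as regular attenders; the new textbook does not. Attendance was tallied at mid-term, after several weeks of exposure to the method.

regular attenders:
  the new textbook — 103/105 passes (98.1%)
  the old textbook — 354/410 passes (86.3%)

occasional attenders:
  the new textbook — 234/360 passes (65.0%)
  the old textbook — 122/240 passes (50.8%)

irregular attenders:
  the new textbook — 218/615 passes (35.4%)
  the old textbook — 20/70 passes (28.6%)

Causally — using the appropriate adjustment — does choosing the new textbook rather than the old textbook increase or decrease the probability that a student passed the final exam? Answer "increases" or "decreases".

decreases

Mid-term attendance is downstream of the teaching method. One should not condition on a consequence of treatment, so the overall rates are the right comparison.
Pooled: the new textbook 51.4% vs the old textbook 68.9%; the old textbook is higher overall.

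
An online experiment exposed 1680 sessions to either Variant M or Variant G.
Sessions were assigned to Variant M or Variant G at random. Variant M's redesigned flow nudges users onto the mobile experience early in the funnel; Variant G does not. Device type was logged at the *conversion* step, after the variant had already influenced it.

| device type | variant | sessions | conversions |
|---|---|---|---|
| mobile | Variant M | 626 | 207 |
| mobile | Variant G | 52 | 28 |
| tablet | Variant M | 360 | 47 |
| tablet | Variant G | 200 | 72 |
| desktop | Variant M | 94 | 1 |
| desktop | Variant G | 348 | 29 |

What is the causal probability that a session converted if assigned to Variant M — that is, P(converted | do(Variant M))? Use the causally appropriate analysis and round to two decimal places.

Device type is downstream of the variant. One should not condition on a consequence of treatment, so the overall rates are the right comparison.
So P(outcome | do(Variant M)) is just the pooled rate for Variant M: 255/1080 = 0.236.

0.24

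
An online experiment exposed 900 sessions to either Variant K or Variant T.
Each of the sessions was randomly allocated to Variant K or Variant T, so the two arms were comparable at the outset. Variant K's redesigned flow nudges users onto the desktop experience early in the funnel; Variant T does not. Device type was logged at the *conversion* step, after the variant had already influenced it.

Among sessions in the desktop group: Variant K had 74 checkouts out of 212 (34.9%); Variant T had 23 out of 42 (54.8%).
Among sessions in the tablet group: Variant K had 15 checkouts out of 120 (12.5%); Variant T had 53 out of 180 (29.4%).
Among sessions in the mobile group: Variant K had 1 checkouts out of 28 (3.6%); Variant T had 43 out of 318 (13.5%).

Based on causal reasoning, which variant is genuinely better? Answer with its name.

Variant K

Device type is recorded after the variant and is itself shifted by it — it sits on the causal path from variant to outcome. Conditioning on a mediator would strip out part of the effect we want; the pooled comparison gives the total causal effect.
Pooled: Variant K 25.0% vs Variant T 22.0%; Variant K is higher overall.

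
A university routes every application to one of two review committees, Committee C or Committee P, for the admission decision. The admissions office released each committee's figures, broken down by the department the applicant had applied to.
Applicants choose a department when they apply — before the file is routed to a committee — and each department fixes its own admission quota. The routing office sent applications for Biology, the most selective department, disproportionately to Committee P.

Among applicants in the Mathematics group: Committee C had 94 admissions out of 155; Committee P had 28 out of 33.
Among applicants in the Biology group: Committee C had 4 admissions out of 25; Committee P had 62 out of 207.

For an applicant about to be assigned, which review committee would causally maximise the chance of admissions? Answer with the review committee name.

Committee P

The department-specific comparison favours Committee P throughout, but the pooled figures favour Committee C. The question is whether to condition on department.
Since department is a pre-existing factor (not a product of the review committee) and it affects the outcome on its own, it is a confounder. The stratified rates, not the pooled rate, identify the causal effect.
Within each level — Mathematics: 60.6% vs 84.8%; Biology: 16.0% vs 30.0% — Committee P is higher every time.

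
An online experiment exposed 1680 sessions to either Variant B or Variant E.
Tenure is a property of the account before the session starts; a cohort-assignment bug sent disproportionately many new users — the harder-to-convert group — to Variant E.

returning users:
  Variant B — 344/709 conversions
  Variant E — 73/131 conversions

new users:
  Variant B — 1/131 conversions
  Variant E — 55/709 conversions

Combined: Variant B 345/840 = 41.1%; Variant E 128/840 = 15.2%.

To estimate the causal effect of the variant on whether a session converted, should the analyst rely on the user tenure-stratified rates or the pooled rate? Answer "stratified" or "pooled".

stratified

The stratified and pooled comparisons disagree (Variant E wins within each user tenure; Variant B wins overall), so the answer turns on the causal role of user tenure.
User tenure differs across variants for reasons unrelated to any effect of the variant itself, and it separately predicts the outcome — a classic confounder. We must compare within user tenure levels.
Within each level — returning users: 48.5% vs 55.7%; new users: 0.8% vs 7.8% — Variant E is higher every time.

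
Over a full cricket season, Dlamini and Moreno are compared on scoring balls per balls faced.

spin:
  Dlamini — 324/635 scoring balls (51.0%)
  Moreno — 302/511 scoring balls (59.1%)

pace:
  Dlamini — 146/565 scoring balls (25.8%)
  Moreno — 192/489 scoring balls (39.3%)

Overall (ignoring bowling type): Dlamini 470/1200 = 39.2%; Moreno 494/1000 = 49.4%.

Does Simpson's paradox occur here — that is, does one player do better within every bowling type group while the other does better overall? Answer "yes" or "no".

Within each bowling type level (spin 51.0% vs 59.1%; pace 25.8% vs 39.3%), Moreno has the higher rate every time. Pooled: 39.2% vs 49.4% — Moreno has the higher rate overall. They agree.

no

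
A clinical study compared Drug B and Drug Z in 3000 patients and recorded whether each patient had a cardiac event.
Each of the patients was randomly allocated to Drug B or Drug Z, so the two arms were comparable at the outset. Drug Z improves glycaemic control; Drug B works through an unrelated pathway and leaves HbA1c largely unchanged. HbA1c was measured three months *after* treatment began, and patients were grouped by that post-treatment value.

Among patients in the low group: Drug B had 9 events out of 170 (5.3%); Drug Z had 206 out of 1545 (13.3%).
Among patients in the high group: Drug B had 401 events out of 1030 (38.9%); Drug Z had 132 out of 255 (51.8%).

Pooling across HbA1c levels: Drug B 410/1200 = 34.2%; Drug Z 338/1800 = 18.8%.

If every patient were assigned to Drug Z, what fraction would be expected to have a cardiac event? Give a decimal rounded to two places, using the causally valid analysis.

Within every HbA1c level Drug B has the lower rate, yet pooled Drug Z does — Simpson's reversal.
HbA1c here is a post-treatment variable shaped by the drug; conditioning on it would introduce bias rather than remove it. The overall comparison is the causal one.
So P(outcome | do(Drug Z)) is just the pooled rate for Drug Z: 338/1800 = 0.188.

0.19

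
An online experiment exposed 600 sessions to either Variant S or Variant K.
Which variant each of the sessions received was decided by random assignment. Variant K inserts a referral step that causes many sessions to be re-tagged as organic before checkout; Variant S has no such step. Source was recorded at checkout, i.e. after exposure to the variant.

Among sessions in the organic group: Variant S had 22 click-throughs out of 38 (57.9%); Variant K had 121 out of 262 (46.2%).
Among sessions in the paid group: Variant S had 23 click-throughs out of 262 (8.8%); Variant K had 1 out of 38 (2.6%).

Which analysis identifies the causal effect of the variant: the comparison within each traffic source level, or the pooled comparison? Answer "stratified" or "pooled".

Traffic source is downstream of the variant. One should not condition on a consequence of treatment, so the overall rates are the right comparison.
Pooled: Variant S 15.0% vs Variant K 40.7%; Variant K is higher overall.

pooled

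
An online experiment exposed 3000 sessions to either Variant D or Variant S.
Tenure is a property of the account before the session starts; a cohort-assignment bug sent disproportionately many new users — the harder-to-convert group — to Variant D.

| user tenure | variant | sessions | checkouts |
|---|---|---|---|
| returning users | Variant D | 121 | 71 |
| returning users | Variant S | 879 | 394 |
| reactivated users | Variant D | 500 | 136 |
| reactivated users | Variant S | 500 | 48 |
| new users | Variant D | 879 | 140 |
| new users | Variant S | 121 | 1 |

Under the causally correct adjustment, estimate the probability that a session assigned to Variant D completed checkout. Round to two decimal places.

User tenure is set before the variant has any effect — it is not caused by the variant — and it independently drives the outcome. That makes it a confounder, so the causal comparison is within user tenure levels.
Standardising Variant D to the population user tenure mix: 0.333·71/121 + 0.333·136/500 + 0.333·140/879 = 0.339.

0.34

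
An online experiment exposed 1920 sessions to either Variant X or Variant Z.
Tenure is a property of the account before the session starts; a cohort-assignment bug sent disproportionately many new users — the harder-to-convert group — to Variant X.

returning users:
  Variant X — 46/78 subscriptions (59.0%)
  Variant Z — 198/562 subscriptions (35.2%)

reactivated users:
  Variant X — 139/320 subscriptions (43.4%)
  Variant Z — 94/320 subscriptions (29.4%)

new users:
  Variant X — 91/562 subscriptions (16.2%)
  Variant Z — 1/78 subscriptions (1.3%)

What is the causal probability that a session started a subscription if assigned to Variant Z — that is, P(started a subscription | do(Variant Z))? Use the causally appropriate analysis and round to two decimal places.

0.22

Here user tenure is a common cause — it drives both which variant a case falls under and the outcome. The crude comparison mixes populations; the stratum-specific rates are the causally relevant ones.
Standardising Variant Z to the population user tenure mix: 0.333·198/562 + 0.333·94/320 + 0.333·1/78 = 0.220.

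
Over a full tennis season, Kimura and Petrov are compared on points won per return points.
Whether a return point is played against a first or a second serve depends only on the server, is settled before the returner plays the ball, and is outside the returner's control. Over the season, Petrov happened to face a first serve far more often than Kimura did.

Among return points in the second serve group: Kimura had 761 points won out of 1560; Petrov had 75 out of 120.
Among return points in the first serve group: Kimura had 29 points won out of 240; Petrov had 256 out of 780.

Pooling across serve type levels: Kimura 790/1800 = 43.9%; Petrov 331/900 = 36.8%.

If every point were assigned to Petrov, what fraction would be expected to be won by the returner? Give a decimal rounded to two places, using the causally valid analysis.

0.51

Serve type is set before the player has any effect — it is not caused by the player — and it independently drives the outcome. That makes it a confounder, so the causal comparison is within serve type levels.
Standardising Petrov to the population serve type mix: 0.622·75/120 + 0.378·256/780 = 0.513.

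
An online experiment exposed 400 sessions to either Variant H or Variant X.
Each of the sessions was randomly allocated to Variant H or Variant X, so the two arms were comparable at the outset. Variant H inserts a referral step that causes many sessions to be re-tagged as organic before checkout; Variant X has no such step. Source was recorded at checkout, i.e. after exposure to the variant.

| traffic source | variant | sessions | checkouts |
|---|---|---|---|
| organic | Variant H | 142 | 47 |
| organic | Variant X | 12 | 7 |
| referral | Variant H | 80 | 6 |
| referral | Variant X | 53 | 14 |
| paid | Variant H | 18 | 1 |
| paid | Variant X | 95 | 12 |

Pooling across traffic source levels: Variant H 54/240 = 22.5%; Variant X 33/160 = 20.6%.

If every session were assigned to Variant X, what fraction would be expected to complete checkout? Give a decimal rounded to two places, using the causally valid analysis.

0.21

The traffic source-specific comparison favours Variant X throughout, but the pooled figures favour Variant H. The question is whether to condition on traffic source.
Stratifying would compare variants among sessions the variants themselves sorted into traffic source groups — a form of selection on an intermediate. The unconditioned pooled rates give the total causal effect.
So P(outcome | do(Variant X)) is just the pooled rate for Variant X: 33/160 = 0.206.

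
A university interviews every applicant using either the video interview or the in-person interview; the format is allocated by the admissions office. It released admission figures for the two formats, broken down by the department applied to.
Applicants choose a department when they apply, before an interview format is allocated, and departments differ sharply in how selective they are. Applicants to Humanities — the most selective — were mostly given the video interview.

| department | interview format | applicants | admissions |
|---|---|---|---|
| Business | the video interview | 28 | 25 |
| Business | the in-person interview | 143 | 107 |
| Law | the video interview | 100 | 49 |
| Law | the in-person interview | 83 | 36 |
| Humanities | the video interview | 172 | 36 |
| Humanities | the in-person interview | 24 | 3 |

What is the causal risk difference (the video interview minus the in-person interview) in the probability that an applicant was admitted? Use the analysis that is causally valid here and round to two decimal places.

+0.09

Since department is a pre-existing factor (not a product of the interview format) and it affects the outcome on its own, it is a confounder. The stratified rates, not the pooled rate, identify the causal effect.
Adjusting over the population distribution of department: 0.311·(0.893−0.748) + 0.333·(0.490−0.434) + 0.356·(0.209−0.125) = +0.094.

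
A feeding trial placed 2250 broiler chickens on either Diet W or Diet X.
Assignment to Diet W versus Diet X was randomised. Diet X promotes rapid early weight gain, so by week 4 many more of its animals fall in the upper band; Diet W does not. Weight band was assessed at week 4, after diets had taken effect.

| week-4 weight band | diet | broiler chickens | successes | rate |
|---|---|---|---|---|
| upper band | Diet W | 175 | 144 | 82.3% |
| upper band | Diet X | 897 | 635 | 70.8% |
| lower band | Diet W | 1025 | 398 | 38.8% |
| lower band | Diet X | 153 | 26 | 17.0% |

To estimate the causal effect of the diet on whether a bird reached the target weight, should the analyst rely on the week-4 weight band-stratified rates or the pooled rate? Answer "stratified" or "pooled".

pooled

Within every week-4 weight band level Diet W has the higher rate, yet pooled Diet X does — Simpson's reversal.
Because the diet influences week-4 weight band, week-4 weight band is a post-treatment mediator, not a confounder. Stratifying on it would bias the estimate; the causal effect is the crude pooled difference.
Pooled: Diet W 45.2% vs Diet X 63.0%; Diet X is higher overall.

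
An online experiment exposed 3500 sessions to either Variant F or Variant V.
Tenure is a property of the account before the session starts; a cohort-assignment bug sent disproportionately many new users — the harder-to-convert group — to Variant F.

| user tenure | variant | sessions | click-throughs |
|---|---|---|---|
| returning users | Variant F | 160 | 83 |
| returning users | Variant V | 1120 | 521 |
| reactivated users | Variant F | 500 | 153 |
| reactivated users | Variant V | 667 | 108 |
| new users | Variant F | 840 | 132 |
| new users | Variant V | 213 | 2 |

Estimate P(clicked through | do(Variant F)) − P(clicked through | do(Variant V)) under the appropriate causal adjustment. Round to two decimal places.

Within every user tenure level Variant F has the higher rate, yet pooled Variant V does — Simpson's reversal.
The imbalance in user tenure arose from how sessions were allocated, not from anything the variant did; and user tenure independently affects the outcome. The pooled gap is confounded — condition on user tenure.
Adjusting over the population distribution of user tenure: 0.366·(0.519−0.465) + 0.333·(0.306−0.162) + 0.301·(0.157−0.009) = +0.112.

+0.11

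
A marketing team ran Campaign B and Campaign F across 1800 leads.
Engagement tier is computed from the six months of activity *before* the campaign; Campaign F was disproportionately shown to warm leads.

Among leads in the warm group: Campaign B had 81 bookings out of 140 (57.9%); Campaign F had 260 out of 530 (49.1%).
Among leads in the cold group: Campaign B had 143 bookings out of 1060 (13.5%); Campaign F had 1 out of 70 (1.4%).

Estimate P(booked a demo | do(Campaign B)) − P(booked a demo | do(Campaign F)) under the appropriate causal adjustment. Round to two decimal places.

+0.11

Campaign B is higher inside every engagement tier stratum but Campaign F is higher in aggregate. Whether to stratify depends on how engagement tier relates to the campaign.
Here engagement tier is a common cause — it drives both which campaign a case falls under and the outcome. The crude comparison mixes populations; the stratum-specific rates are the causally relevant ones.
Adjusting over the population distribution of engagement tier: 0.372·(0.579−0.491) + 0.628·(0.135−0.014) = +0.108.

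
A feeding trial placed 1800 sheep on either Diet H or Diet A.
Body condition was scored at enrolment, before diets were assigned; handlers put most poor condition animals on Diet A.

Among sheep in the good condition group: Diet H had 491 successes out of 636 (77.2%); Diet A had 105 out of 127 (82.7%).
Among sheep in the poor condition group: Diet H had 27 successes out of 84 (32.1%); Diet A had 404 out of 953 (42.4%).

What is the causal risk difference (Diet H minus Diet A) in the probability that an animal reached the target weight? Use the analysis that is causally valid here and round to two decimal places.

The starting body condition-specific comparison favours Diet A throughout, but the pooled figures favour Diet H. The question is whether to condition on starting body condition.
Starting body condition differs across diets for reasons unrelated to any effect of the diet itself, and it separately predicts the outcome — a classic confounder. We must compare within starting body condition levels.
Adjusting over the population distribution of starting body condition: 0.424·(0.772−0.827) + 0.576·(0.321−0.424) = -0.082.

-0.08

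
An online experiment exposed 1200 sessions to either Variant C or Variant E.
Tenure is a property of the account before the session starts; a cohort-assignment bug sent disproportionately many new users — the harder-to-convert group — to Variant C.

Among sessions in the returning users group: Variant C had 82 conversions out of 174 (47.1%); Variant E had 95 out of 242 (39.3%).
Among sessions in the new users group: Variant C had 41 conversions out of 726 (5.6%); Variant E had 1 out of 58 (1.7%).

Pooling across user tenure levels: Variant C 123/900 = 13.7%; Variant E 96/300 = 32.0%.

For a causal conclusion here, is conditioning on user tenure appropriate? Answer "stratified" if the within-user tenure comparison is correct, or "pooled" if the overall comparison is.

stratified

Here user tenure is a common cause — it drives both which variant a case falls under and the outcome. The crude comparison mixes populations; the stratum-specific rates are the causally relevant ones.
Within each level — returning users: 47.1% vs 39.3%; new users: 5.6% vs 1.7% — Variant C is higher every time.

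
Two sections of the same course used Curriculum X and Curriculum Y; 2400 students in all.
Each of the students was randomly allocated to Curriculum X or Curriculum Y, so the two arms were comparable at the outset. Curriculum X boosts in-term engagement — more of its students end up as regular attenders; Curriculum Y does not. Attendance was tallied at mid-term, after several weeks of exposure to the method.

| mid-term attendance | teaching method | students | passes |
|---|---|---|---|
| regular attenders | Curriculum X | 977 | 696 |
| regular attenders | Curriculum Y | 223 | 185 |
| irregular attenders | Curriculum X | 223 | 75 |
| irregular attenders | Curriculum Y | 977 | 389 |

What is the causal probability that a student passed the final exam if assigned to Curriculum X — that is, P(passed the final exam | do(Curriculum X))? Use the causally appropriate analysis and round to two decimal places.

Mid-term attendance lies on the pathway teaching method → mid-term attendance → outcome, so adjusting for it blocks the indirect effect. For the total causal effect of teaching method, use the unadjusted pooled rates.
So P(outcome | do(Curriculum X)) is just the pooled rate for Curriculum X: 771/1200 = 0.642.

0.64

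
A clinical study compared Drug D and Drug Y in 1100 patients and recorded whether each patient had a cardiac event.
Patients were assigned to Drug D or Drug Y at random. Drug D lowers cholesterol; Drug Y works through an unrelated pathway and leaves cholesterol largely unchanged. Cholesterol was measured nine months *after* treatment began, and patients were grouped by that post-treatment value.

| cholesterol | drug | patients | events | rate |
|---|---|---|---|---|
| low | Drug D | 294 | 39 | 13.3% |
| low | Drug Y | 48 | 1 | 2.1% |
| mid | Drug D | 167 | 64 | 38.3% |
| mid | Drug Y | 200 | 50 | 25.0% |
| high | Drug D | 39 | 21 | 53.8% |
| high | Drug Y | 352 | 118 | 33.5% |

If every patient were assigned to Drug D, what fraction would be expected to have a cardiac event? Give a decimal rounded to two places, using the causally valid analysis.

Cholesterol here is a post-treatment variable shaped by the drug; conditioning on it would introduce bias rather than remove it. The overall comparison is the causal one.
So P(outcome | do(Drug D)) is just the pooled rate for Drug D: 124/500 = 0.248.

0.25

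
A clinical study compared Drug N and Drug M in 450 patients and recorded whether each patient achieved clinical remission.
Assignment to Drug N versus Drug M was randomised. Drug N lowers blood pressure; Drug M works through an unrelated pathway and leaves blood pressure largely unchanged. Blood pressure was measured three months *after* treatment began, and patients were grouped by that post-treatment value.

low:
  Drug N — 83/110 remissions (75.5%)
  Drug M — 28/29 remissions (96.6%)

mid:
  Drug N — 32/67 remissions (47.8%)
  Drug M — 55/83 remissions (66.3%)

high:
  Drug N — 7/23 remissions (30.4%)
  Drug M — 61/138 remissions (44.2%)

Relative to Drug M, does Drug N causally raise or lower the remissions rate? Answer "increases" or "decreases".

increases

Stratifying would compare drugs among patients the drugs themselves sorted into blood pressure groups — a form of selection on an intermediate. The unconditioned pooled rates give the total causal effect.
Pooled: Drug N 61.0% vs Drug M 57.6%; Drug N is higher overall.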